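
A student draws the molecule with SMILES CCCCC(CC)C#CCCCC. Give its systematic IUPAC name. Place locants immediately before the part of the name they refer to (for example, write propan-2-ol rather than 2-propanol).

7-ethylundec-5-yne

The longest chain bearing the multiple bond is 11 carbons long (undecane).
There is one C≡C triple bond, indicated by the ending -yne.
Choose the numbering such that numbering from this end puts the triple bond at C-5 rather than C-6.
That gives the triple bond between C-5 and C-6; an ethyl group at C-7.
The name is 7-ethylundec-5-yne.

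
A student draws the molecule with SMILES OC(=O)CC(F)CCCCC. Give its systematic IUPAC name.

The longest carbon chain that includes the –COOH group has 8 carbons, so the parent hydride is octane.
A carboxylic acid (terminal –COOH) is the principal characteristic group, giving the suffix -oic acid.
The numbering direction is chosen so that the carboxylic acid carbon is C-1 by definition.
That gives a fluoro group at C-3.
The name is 3-fluorooctanoic acid.

3-fluorooctanoic acid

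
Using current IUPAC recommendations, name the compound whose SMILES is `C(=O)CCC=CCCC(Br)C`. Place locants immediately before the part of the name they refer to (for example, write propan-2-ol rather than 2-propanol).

Counting along the main chain through the –CHO group and the multiple bond gives 9 carbons: the parent is nonane.
The highest-priority functional group is an aldehyde (terminal –CHO), so the name ends in -al.
A C=C double bond in the chain gives the infix -ene-.
Number the chain so that the aldehyde carbon is C-1 by definition.
This places the double bond between C-4 and C-5; a bromo group at C-8.
Assembling the pieces gives 8-bromonon-4-enal.

8-bromonon-4-enal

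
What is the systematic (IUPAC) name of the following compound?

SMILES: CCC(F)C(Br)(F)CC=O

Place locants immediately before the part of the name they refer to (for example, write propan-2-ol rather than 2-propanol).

Counting along the main chain through the –CHO group gives 6 carbons: the parent is hexane.
The highest-priority functional group is an aldehyde (terminal –CHO), so the name ends in -al.
Number the chain so that the aldehyde carbon is C-1 by definition.
This places a bromo group at C-3; fluoro groups at C-3 and C-4.
Prefixes are listed alphabetically: bromo, fluoro.
Putting it together: 3-bromo-3,4-difluorohexanal.

3-bromo-3,4-difluorohexanal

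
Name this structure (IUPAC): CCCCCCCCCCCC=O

The longest carbon chain that includes the –CHO group has 12 carbons, so the parent hydride is dodecane.
The highest-priority functional group is an aldehyde (terminal –CHO), so the name ends in -al.
Choose the numbering such that the aldehyde carbon is C-1 by definition.
The name is dodecanal.

dodecanal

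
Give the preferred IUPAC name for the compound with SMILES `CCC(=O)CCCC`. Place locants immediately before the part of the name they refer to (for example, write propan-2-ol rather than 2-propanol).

heptan-3-one

The longest chain bearing the carbonyl is 7 carbons long (heptane).
The highest-priority functional group is a ketone (C=O on an internal carbon), so the name ends in -one.
Choose the numbering such that numbering from this end puts the carbonyl group at C-3 rather than C-5.
That gives the carbonyl at C-3.
The name is heptan-3-one.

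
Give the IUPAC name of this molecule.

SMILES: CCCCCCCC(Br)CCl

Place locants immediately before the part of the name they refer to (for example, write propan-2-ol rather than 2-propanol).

2-bromo-1-chlorononane

The longest carbon chain is 9 atoms: the parent is nonane.
The numbering direction is chosen so that the substituent locant set {1,2} is lower than {8,9} at the first point of difference.
This places a bromo group at C-2; a chloro group at C-1.
Prefixes are listed alphabetically: bromo, chloro.
The name is 2-bromo-1-chlorononane.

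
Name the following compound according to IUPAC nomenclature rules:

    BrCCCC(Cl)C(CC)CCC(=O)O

The longest chain bearing the –COOH group is 8 carbons long (octane).
The principal characteristic group is a carboxylic acid (terminal –COOH), named with the suffix -oic acid.
Number the chain so that the carboxylic acid carbon is C-1 by definition.
This places a bromo group at C-8; a chloro group at C-5; an ethyl group at C-4.
The substituents are ordered alphabetically, ignoring any di-/tri- multipliers.
Putting it together: 8-bromo-5-chloro-4-ethyloctanoic acid.

8-bromo-5-chloro-4-ethyloctanoic acid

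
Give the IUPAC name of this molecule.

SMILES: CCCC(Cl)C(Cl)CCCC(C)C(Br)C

2-bromo-7,8-dichloro-3-methylundecane

The longest carbon chain is 11 atoms: the parent is undecane.
Choose the numbering such that the substituent locant set {2,3,7,8} is lower than {4,5,9,10} at the first point of difference.
This places a bromo group at C-2; chloro groups at C-7 and C-8; a methyl group at C-3.
The substituents are ordered alphabetically, ignoring any di-/tri- multipliers.
Putting it together: 2-bromo-7,8-dichloro-3-methylundecane.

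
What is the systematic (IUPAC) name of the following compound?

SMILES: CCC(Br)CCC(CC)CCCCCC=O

10-bromo-7-ethyldodecanal

Counting along the main chain through the –CHO group gives 12 carbons: the parent is dodecane.
The highest-priority functional group is an aldehyde (terminal –CHO), so the name ends in -al.
The numbering direction is chosen so that the aldehyde carbon is C-1 by definition.
With this numbering: a bromo group at C-10; an ethyl group at C-7.
Prefixes are listed alphabetically: bromo, ethyl.
The name is 10-bromo-7-ethyldodecanal.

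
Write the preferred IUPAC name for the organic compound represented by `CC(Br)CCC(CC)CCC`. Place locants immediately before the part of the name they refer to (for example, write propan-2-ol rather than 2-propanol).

2-bromo-5-ethyloctane

The parent chain contains 8 carbons (octane).
Choose the numbering such that the substituent locant set {2,5} is lower than {4,7} at the first point of difference.
This places a bromo group at C-2; an ethyl group at C-5.
Prefixes are listed alphabetically: bromo, ethyl.
Putting it together: 2-bromo-5-ethyloctane.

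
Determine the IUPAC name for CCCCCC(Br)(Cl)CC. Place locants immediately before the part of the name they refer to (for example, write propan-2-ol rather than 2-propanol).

The longest continuous carbon chain has 8 atoms, so the parent hydride is octane.
Number the chain so that the substituent locant set {3,3} is lower than {6,6} at the first point of difference.
With this numbering: a bromo group at C-3; a chloro group at C-3.
Substituent prefixes are cited in alphabetical order (multiplying prefixes like di-/tri- are ignored for ordering).
Putting it together: 3-bromo-3-chlorooctane.

3-bromo-3-chlorooctane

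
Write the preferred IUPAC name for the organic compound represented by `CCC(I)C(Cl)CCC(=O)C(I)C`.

6-chloro-2,7-diiodononan-3-one

The longest carbon chain that includes the carbonyl has 9 carbons, so the parent hydride is nonane.
A ketone (C=O on an internal carbon) is the principal characteristic group, giving the suffix -one.
Number the chain so that numbering from this end puts the carbonyl group at C-3 rather than C-7.
With this numbering: the carbonyl at C-3; a chloro group at C-6; iodo groups at C-2 and C-7.
The substituents are ordered alphabetically, ignoring any di-/tri- multipliers.
The name is 6-chloro-2,7-diiodononan-3-one.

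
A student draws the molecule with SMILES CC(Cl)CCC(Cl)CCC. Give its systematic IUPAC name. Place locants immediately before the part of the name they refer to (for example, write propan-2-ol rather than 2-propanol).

The longest carbon chain is 8 atoms: the parent is octane.
The numbering direction is chosen so that the substituent locant set {2,5} is lower than {4,7} at the first point of difference.
That gives chloro groups at C-2 and C-5.
The name is 2,5-dichlorooctane.

2,5-dichlorooctane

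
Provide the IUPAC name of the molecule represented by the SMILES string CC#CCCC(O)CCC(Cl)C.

2-chlorodec-8-yn-5-ol

The longest chain bearing the –OH group and the multiple bond is 10 carbons long (decane).
An alcohol (–OH) is the principal characteristic group, giving the suffix -ol.
A C≡C triple bond in the chain gives the infix -yne-.
The numbering direction is chosen so that numbering from this end puts the hydroxyl group at C-5 rather than C-6.
With this numbering: the hydroxyl at C-5; the triple bond between C-8 and C-9; a chloro group at C-2.
The name is 2-chlorodec-8-yn-5-ol.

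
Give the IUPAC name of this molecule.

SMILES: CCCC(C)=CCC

4-methylhept-3-ene

The longest carbon chain that includes the multiple bond has 7 carbons, so the parent hydride is heptane.
The chain contains a C=C double bond, so the unsaturation ending is -ene.
Choose the numbering such that numbering from this end puts the double bond at C-3 rather than C-4.
With this numbering: the double bond between C-3 and C-4; a methyl group at C-4.
Assembling the pieces gives 4-methylhept-3-ene.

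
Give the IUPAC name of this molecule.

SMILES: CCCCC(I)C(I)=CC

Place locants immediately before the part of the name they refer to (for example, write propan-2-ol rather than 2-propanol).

The longest chain bearing the multiple bond is 8 carbons long (octane).
A C=C double bond in the chain gives the infix -ene-.
Choose the numbering such that numbering from this end puts the double bond at C-2 rather than C-6.
With this numbering: the double bond between C-2 and C-3; iodo groups at C-3 and C-4.
Assembling the pieces gives 3,4-diiodooct-2-ene.

3,4-diiodooct-2-ene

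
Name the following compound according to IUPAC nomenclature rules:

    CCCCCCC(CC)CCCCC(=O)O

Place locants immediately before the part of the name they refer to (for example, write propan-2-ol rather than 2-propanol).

6-ethyldodecanoic acid

The longest chain bearing the –COOH group is 12 carbons long (dodecane).
The principal characteristic group is a carboxylic acid (terminal –COOH), named with the suffix -oic acid.
The numbering direction is chosen so that the carboxylic acid carbon is C-1 by definition.
This places an ethyl group at C-6.
Putting it together: 6-ethyldodecanoic acid.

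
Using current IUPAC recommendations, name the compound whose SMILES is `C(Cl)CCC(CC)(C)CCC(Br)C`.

7-bromo-1-chloro-4-ethyl-4-methyloctane

The parent chain contains 8 carbons (octane).
Choose the numbering such that the substituent locant set {1,4,4,7} is lower than {2,5,5,8} at the first point of difference.
This places a bromo group at C-7; a chloro group at C-1; an ethyl group at C-4; a methyl group at C-4.
The substituents are ordered alphabetically, ignoring any di-/tri- multipliers.
Assembling the pieces gives 7-bromo-1-chloro-4-ethyl-4-methyloctane.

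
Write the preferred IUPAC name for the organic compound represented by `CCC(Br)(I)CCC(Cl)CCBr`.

1,6-dibromo-3-chloro-6-iodooctane

The parent chain contains 8 carbons (octane).
Number the chain so that the substituent locant set {1,3,6,6} is lower than {3,3,6,8} at the first point of difference.
With this numbering: bromo groups at C-1 and C-6; a chloro group at C-3; an iodo group at C-6.
Substituent prefixes are cited in alphabetical order (multiplying prefixes like di-/tri- are ignored for ordering).
Putting it together: 1,6-dibromo-3-chloro-6-iodooctane.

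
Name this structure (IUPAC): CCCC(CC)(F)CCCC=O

5-ethyl-5-fluorooctanal

Counting along the main chain through the –CHO group gives 8 carbons: the parent is octane.
An aldehyde (terminal –CHO) is the principal characteristic group, giving the suffix -al.
Number the chain so that the aldehyde carbon is C-1 by definition.
This places an ethyl group at C-5; a fluoro group at C-5.
The substituents are ordered alphabetically, ignoring any di-/tri- multipliers.
The name is 5-ethyl-5-fluorooctanal.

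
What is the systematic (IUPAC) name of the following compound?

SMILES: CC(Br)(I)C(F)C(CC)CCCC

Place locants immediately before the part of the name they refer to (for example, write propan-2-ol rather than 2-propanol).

2-bromo-4-ethyl-3-fluoro-2-iodooctane

The parent chain contains 8 carbons (octane).
The numbering direction is chosen so that the substituent locant set {2,2,3,4} is lower than {5,6,7,7} at the first point of difference.
With this numbering: a bromo group at C-2; an ethyl group at C-4; a fluoro group at C-3; an iodo group at C-2.
Prefixes are listed alphabetically: bromo, ethyl, fluoro, iodo.
The name is 2-bromo-4-ethyl-3-fluoro-2-iodooctane.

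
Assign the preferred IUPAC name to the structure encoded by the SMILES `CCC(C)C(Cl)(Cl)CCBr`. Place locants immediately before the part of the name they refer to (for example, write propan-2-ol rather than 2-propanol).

The longest carbon chain is 6 atoms: the parent is hexane.
Number the chain so that the substituent locant set {1,3,3,4} is lower than {3,4,4,6} at the first point of difference.
That gives a bromo group at C-1; two chloro groups at C-3; a methyl group at C-4.
Prefixes are listed alphabetically: bromo, chloro, methyl.
The name is 1-bromo-3,3-dichloro-4-methylhexane.

1-bromo-3,3-dichloro-4-methylhexane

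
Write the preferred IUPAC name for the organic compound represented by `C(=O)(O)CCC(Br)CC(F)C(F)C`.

4-bromo-6,7-difluorooctanoic acid

The longest carbon chain that includes the –COOH group has 8 carbons, so the parent hydride is octane.
A carboxylic acid (terminal –COOH) is the principal characteristic group, giving the suffix -oic acid.
Choose the numbering such that the carboxylic acid carbon is C-1 by definition.
This places a bromo group at C-4; fluoro groups at C-6 and C-7.
Substituent prefixes are cited in alphabetical order (multiplying prefixes like di-/tri- are ignored for ordering).
The name is 4-bromo-6,7-difluorooctanoic acid.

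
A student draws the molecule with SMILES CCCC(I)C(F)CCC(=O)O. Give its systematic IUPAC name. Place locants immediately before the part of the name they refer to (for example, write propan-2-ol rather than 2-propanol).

Counting along the main chain through the –COOH group gives 8 carbons: the parent is octane.
The highest-priority functional group is a carboxylic acid (terminal –COOH), so the name ends in -oic acid.
The numbering direction is chosen so that the carboxylic acid carbon is C-1 by definition.
With this numbering: a fluoro group at C-4; an iodo group at C-5.
Prefixes are listed alphabetically: fluoro, iodo.
Assembling the pieces gives 4-fluoro-5-iodooctanoic acid.

4-fluoro-5-iodooctanoic acid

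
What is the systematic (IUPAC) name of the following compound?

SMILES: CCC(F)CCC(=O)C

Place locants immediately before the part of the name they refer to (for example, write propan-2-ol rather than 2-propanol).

5-fluoroheptan-2-one

The longest chain bearing the carbonyl is 7 carbons long (heptane).
The principal characteristic group is a ketone (C=O on an internal carbon), named with the suffix -one.
Choose the numbering such that numbering from this end puts the carbonyl group at C-2 rather than C-6.
With this numbering: the carbonyl at C-2; a fluoro group at C-5.
The name is 5-fluoroheptan-2-one.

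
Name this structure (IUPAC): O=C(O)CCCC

Counting along the main chain through the –COOH group gives 5 carbons: the parent is pentane.
The highest-priority functional group is a carboxylic acid (terminal –COOH), so the name ends in -oic acid.
Number the chain so that the carboxylic acid carbon is C-1 by definition.
Putting it together: pentanoic acid.

pentanoic acid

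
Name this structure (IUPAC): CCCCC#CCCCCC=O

undec-6-ynal

The longest chain bearing the –CHO group and the multiple bond is 11 carbons long (undecane).
The principal characteristic group is an aldehyde (terminal –CHO), named with the suffix -al.
The chain contains a C≡C triple bond, so the unsaturation ending is -yne.
The numbering direction is chosen so that the aldehyde carbon is C-1 by definition.
That gives the triple bond between C-6 and C-7.
Assembling the pieces gives undec-6-ynal.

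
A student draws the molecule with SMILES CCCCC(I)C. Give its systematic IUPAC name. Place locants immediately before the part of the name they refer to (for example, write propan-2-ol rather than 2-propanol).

The longest carbon chain is 6 atoms: the parent is hexane.
The numbering direction is chosen so that the substituent locant set {2} is lower than {5} at the first point of difference.
With this numbering: an iodo group at C-2.
Putting it together: 2-iodohexane.

2-iodohexane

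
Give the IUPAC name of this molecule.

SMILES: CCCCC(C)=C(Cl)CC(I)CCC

The longest carbon chain that includes the multiple bond has 11 carbons, so the parent hydride is undecane.
A C=C double bond in the chain gives the infix -ene-.
Number the chain so that numbering from this end puts the double bond at C-5 rather than C-6.
With this numbering: the double bond between C-5 and C-6; a chloro group at C-6; an iodo group at C-8; a methyl group at C-5.
Substituent prefixes are cited in alphabetical order (multiplying prefixes like di-/tri- are ignored for ordering).
Assembling the pieces gives 6-chloro-8-iodo-5-methylundec-5-ene.

6-chloro-8-iodo-5-methylundec-5-ene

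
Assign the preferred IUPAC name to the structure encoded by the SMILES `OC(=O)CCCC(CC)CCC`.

5-ethyloctanoic acid

Counting along the main chain through the –COOH group gives 8 carbons: the parent is octane.
The highest-priority functional group is a carboxylic acid (terminal –COOH), so the name ends in -oic acid.
Number the chain so that the carboxylic acid carbon is C-1 by definition.
That gives an ethyl group at C-5.
Putting it together: 5-ethyloctanoic acid.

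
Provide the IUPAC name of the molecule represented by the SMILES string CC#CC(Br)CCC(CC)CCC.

4-bromo-7-ethyldec-2-yne

The longest chain bearing the multiple bond is 10 carbons long (decane).
There is one C≡C triple bond, indicated by the ending -yne.
The numbering direction is chosen so that numbering from this end puts the triple bond at C-2 rather than C-8.
That gives the triple bond between C-2 and C-3; a bromo group at C-4; an ethyl group at C-7.
Prefixes are listed alphabetically: bromo, ethyl.
Putting it together: 4-bromo-7-ethyldec-2-yne.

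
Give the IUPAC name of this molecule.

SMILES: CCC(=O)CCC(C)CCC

6-methylnonan-3-one

The longest chain bearing the carbonyl is 9 carbons long (nonane).
A ketone (C=O on an internal carbon) is the principal characteristic group, giving the suffix -one.
Choose the numbering such that numbering from this end puts the carbonyl group at C-3 rather than C-7.
This places the carbonyl at C-3; a methyl group at C-6.
The name is 6-methylnonan-3-one.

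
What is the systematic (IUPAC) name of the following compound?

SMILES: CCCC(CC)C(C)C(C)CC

5-ethyl-3,4-dimethyloctane

The longest continuous carbon chain has 8 atoms, so the parent hydride is octane.
Number the chain so that the substituent locant set {3,4,5} is lower than {4,5,6} at the first point of difference.
This places an ethyl group at C-5; methyl groups at C-3 and C-4.
Prefixes are listed alphabetically: ethyl, methyl.
Putting it together: 5-ethyl-3,4-dimethyloctane.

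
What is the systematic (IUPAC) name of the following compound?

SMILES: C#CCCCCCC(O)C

The longest chain bearing the –OH group and the multiple bond is 9 carbons long (nonane).
An alcohol (–OH) is the principal characteristic group, giving the suffix -ol.
A C≡C triple bond in the chain gives the infix -yne-.
The numbering direction is chosen so that numbering from this end puts the hydroxyl group at C-2 rather than C-8.
This places the hydroxyl at C-2; the triple bond between C-8 and C-9.
Assembling the pieces gives non-8-yn-2-ol.

non-8-yn-2-ol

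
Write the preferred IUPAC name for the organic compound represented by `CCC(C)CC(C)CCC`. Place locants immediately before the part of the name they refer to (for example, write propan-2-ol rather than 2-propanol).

The longest carbon chain is 8 atoms: the parent is octane.
Number the chain so that the substituent locant set {3,5} is lower than {4,6} at the first point of difference.
That gives methyl groups at C-3 and C-5.
The name is 3,5-dimethyloctane.

3,5-dimethyloctane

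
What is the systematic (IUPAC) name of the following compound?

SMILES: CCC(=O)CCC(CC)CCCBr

Counting along the main chain through the carbonyl gives 9 carbons: the parent is nonane.
The highest-priority functional group is a ketone (C=O on an internal carbon), so the name ends in -one.
Choose the numbering such that numbering from this end puts the carbonyl group at C-3 rather than C-7.
With this numbering: the carbonyl at C-3; a bromo group at C-9; an ethyl group at C-6.
Substituent prefixes are cited in alphabetical order (multiplying prefixes like di-/tri- are ignored for ordering).
The name is 9-bromo-6-ethylnonan-3-one.

9-bromo-6-ethylnonan-3-one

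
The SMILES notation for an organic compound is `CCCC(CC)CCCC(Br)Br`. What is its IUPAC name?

1,1-dibromo-5-ethyloctane

The longest carbon chain is 8 atoms: the parent is octane.
Number the chain so that the substituent locant set {1,1,5} is lower than {4,8,8} at the first point of difference.
This places two bromo groups at C-1; an ethyl group at C-5.
Substituent prefixes are cited in alphabetical order (multiplying prefixes like di-/tri- are ignored for ordering).
Putting it together: 1,1-dibromo-5-ethyloctane.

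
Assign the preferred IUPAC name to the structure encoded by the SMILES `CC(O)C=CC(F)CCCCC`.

Counting along the main chain through the –OH group and the multiple bond gives 10 carbons: the parent is decane.
The principal characteristic group is an alcohol (–OH), named with the suffix -ol.
A C=C double bond in the chain gives the infix -ene-.
Choose the numbering such that numbering from this end puts the hydroxyl group at C-2 rather than C-9.
With this numbering: the hydroxyl at C-2; the double bond between C-3 and C-4; a fluoro group at C-5.
The name is 5-fluorodec-3-en-2-ol.

5-fluorodec-3-en-2-ol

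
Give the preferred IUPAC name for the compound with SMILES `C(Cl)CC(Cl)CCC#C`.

5,7-dichlorohept-1-yne

The longest chain bearing the multiple bond is 7 carbons long (heptane).
There is one C≡C triple bond, indicated by the ending -yne.
Number the chain so that numbering from this end puts the triple bond at C-1 rather than C-6.
With this numbering: the triple bond between C-1 and C-2; chloro groups at C-5 and C-7.
Assembling the pieces gives 5,7-dichlorohept-1-yne.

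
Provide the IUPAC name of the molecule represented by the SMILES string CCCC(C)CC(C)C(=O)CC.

4,6-dimethylnonan-3-one

The longest carbon chain that includes the carbonyl has 9 carbons, so the parent hydride is nonane.
The highest-priority functional group is a ketone (C=O on an internal carbon), so the name ends in -one.
The numbering direction is chosen so that numbering from this end puts the carbonyl group at C-3 rather than C-7.
With this numbering: the carbonyl at C-3; methyl groups at C-4 and C-6.
Putting it together: 4,6-dimethylnonan-3-one.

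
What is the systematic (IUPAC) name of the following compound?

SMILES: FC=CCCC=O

5-fluoropent-4-enal

Counting along the main chain through the –CHO group and the multiple bond gives 5 carbons: the parent is pentane.
The principal characteristic group is an aldehyde (terminal –CHO), named with the suffix -al.
A C=C double bond in the chain gives the infix -ene-.
The numbering direction is chosen so that the aldehyde carbon is C-1 by definition.
This places the double bond between C-4 and C-5; a fluoro group at C-5.
Assembling the pieces gives 5-fluoropent-4-enal.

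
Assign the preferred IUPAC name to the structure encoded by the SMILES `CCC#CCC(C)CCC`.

6-methylnon-3-yne

Counting along the main chain through the multiple bond gives 9 carbons: the parent is nonane.
A C≡C triple bond in the chain gives the infix -yne-.
Number the chain so that numbering from this end puts the triple bond at C-3 rather than C-6.
This places the triple bond between C-3 and C-4; a methyl group at C-6.
Putting it together: 6-methylnon-3-yne.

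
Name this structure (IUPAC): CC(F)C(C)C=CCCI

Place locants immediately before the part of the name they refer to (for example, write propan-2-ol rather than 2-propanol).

6-fluoro-1-iodo-5-methylhept-3-ene

Counting along the main chain through the multiple bond gives 7 carbons: the parent is heptane.
A C=C double bond in the chain gives the infix -ene-.
Choose the numbering such that numbering from this end puts the double bond at C-3 rather than C-4.
This places the double bond between C-3 and C-4; a fluoro group at C-6; an iodo group at C-1; a methyl group at C-5.
Substituent prefixes are cited in alphabetical order (multiplying prefixes like di-/tri- are ignored for ordering).
The name is 6-fluoro-1-iodo-5-methylhept-3-ene.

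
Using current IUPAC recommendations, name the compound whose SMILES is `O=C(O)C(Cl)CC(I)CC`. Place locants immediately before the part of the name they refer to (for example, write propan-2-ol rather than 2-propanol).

The longest carbon chain that includes the –COOH group has 6 carbons, so the parent hydride is hexane.
The highest-priority functional group is a carboxylic acid (terminal –COOH), so the name ends in -oic acid.
The numbering direction is chosen so that the carboxylic acid carbon is C-1 by definition.
That gives a chloro group at C-2; an iodo group at C-4.
The substituents are ordered alphabetically, ignoring any di-/tri- multipliers.
Assembling the pieces gives 2-chloro-4-iodohexanoic acid.

2-chloro-4-iodohexanoic acid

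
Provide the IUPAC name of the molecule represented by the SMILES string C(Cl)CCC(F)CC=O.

6-chloro-3-fluorohexanal

The longest carbon chain that includes the –CHO group has 6 carbons, so the parent hydride is hexane.
An aldehyde (terminal –CHO) is the principal characteristic group, giving the suffix -al.
Choose the numbering such that the aldehyde carbon is C-1 by definition.
With this numbering: a chloro group at C-6; a fluoro group at C-3.
Prefixes are listed alphabetically: chloro, fluoro.
Putting it together: 6-chloro-3-fluorohexanal.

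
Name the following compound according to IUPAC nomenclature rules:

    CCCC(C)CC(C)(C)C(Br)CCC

The longest carbon chain is 10 atoms: the parent is decane.
The numbering direction is chosen so that the substituent locant set {4,5,5,7} is lower than {4,6,6,7} at the first point of difference.
This places a bromo group at C-4; methyl groups at C-5 (×2) and C-7.
The substituents are ordered alphabetically, ignoring any di-/tri- multipliers.
Assembling the pieces gives 4-bromo-5,5,7-trimethyldecane.

4-bromo-5,5,7-trimethyldecane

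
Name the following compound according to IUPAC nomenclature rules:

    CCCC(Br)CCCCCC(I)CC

The longest carbon chain is 12 atoms: the parent is dodecane.
The numbering direction is chosen so that the substituent locant set {3,9} is lower than {4,10} at the first point of difference.
This places a bromo group at C-9; an iodo group at C-3.
Substituent prefixes are cited in alphabetical order (multiplying prefixes like di-/tri- are ignored for ordering).
The name is 9-bromo-3-iodododecane.

9-bromo-3-iodododecane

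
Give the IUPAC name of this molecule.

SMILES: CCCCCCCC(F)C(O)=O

2-fluorononanoic acid

The longest chain bearing the –COOH group is 9 carbons long (nonane).
A carboxylic acid (terminal –COOH) is the principal characteristic group, giving the suffix -oic acid.
Number the chain so that the carboxylic acid carbon is C-1 by definition.
With this numbering: a fluoro group at C-2.
Assembling the pieces gives 2-fluorononanoic acid.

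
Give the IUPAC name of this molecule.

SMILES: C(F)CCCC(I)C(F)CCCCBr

1-bromo-5,10-difluoro-6-iododecane

The longest carbon chain is 10 atoms: the parent is decane.
Choose the numbering such that the locant sets are identical either way, so the alphabetically earlier bromo substituent takes the lower locant (1 rather than 10).
This places a bromo group at C-1; fluoro groups at C-5 and C-10; an iodo group at C-6.
Substituent prefixes are cited in alphabetical order (multiplying prefixes like di-/tri- are ignored for ordering).
Assembling the pieces gives 1-bromo-5,10-difluoro-6-iododecane.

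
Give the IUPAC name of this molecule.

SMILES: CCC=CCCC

The longest chain bearing the multiple bond is 7 carbons long (heptane).
The chain contains a C=C double bond, so the unsaturation ending is -ene.
The numbering direction is chosen so that numbering from this end puts the double bond at C-3 rather than C-4.
With this numbering: the double bond between C-3 and C-4.
The name is hept-3-ene.

hept-3-ene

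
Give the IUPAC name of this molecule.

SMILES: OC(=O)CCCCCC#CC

Counting along the main chain through the –COOH group and the multiple bond gives 9 carbons: the parent is nonane.
The principal characteristic group is a carboxylic acid (terminal –COOH), named with the suffix -oic acid.
A C≡C triple bond in the chain gives the infix -yne-.
Number the chain so that the carboxylic acid carbon is C-1 by definition.
That gives the triple bond between C-7 and C-8.
Putting it together: non-7-ynoic acid.

non-7-ynoic acid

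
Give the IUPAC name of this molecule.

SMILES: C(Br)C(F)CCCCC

The longest carbon chain is 7 atoms: the parent is heptane.
Choose the numbering such that the substituent locant set {1,2} is lower than {6,7} at the first point of difference.
This places a bromo group at C-1; a fluoro group at C-2.
The substituents are ordered alphabetically, ignoring any di-/tri- multipliers.
Putting it together: 1-bromo-2-fluoroheptane.

1-bromo-2-fluoroheptane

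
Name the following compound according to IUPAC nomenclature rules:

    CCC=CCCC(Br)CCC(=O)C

Counting along the main chain through the carbonyl and the multiple bond gives 11 carbons: the parent is undecane.
The principal characteristic group is a ketone (C=O on an internal carbon), named with the suffix -one.
A C=C double bond in the chain gives the infix -ene-.
Number the chain so that numbering from this end puts the carbonyl group at C-2 rather than C-10.
That gives the carbonyl at C-2; the double bond between C-8 and C-9; a bromo group at C-5.
Assembling the pieces gives 5-bromoundec-8-en-2-one.

5-bromoundec-8-en-2-one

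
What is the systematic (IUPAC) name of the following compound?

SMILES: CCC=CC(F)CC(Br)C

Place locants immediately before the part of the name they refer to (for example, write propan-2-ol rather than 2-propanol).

7-bromo-5-fluorooct-3-ene

Counting along the main chain through the multiple bond gives 8 carbons: the parent is octane.
The chain contains a C=C double bond, so the unsaturation ending is -ene.
Choose the numbering such that numbering from this end puts the double bond at C-3 rather than C-5.
With this numbering: the double bond between C-3 and C-4; a bromo group at C-7; a fluoro group at C-5.
The substituents are ordered alphabetically, ignoring any di-/tri- multipliers.
Putting it together: 7-bromo-5-fluorooct-3-ene.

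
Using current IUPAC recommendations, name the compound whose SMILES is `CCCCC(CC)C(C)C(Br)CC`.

3-bromo-5-ethyl-4-methylnonane

The longest continuous carbon chain has 9 atoms, so the parent hydride is nonane.
Choose the numbering such that the substituent locant set {3,4,5} is lower than {5,6,7} at the first point of difference.
That gives a bromo group at C-3; an ethyl group at C-5; a methyl group at C-4.
Substituent prefixes are cited in alphabetical order (multiplying prefixes like di-/tri- are ignored for ordering).
The name is 3-bromo-5-ethyl-4-methylnonane.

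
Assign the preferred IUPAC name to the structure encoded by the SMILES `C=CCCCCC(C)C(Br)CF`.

8-bromo-9-fluoro-7-methylnon-1-ene

The longest carbon chain that includes the multiple bond has 9 carbons, so the parent hydride is nonane.
There is one C=C double bond, indicated by the ending -ene.
Choose the numbering such that numbering from this end puts the double bond at C-1 rather than C-8.
With this numbering: the double bond between C-1 and C-2; a bromo group at C-8; a fluoro group at C-9; a methyl group at C-7.
Substituent prefixes are cited in alphabetical order (multiplying prefixes like di-/tri- are ignored for ordering).
The name is 8-bromo-9-fluoro-7-methylnon-1-ene.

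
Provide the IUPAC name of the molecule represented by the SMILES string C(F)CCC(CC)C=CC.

4-ethyl-7-fluorohept-2-ene

The longest carbon chain that includes the multiple bond has 7 carbons, so the parent hydride is heptane.
The chain contains a C=C double bond, so the unsaturation ending is -ene.
The numbering direction is chosen so that numbering from this end puts the double bond at C-2 rather than C-5.
With this numbering: the double bond between C-2 and C-3; an ethyl group at C-4; a fluoro group at C-7.
The substituents are ordered alphabetically, ignoring any di-/tri- multipliers.
Putting it together: 4-ethyl-7-fluorohept-2-ene.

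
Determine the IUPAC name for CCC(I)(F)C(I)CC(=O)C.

5-fluoro-4,5-diiodoheptan-2-one

Counting along the main chain through the carbonyl gives 7 carbons: the parent is heptane.
A ketone (C=O on an internal carbon) is the principal characteristic group, giving the suffix -one.
Choose the numbering such that numbering from this end puts the carbonyl group at C-2 rather than C-6.
With this numbering: the carbonyl at C-2; a fluoro group at C-5; iodo groups at C-4 and C-5.
Prefixes are listed alphabetically: fluoro, iodo.
Putting it together: 5-fluoro-4,5-diiodoheptan-2-one.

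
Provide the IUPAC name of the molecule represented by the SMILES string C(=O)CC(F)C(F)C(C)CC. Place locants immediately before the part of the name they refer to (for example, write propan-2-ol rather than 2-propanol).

3,4-difluoro-5-methylheptanal

Counting along the main chain through the –CHO group gives 7 carbons: the parent is heptane.
An aldehyde (terminal –CHO) is the principal characteristic group, giving the suffix -al.
Choose the numbering such that the aldehyde carbon is C-1 by definition.
This places fluoro groups at C-3 and C-4; a methyl group at C-5.
Prefixes are listed alphabetically: fluoro, methyl.
Assembling the pieces gives 3,4-difluoro-5-methylheptanal.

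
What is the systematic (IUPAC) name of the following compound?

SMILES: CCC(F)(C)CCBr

1-bromo-3-fluoro-3-methylpentane

The longest carbon chain is 5 atoms: the parent is pentane.
The numbering direction is chosen so that the substituent locant set {1,3,3} is lower than {3,3,5} at the first point of difference.
With this numbering: a bromo group at C-1; a fluoro group at C-3; a methyl group at C-3.
Substituent prefixes are cited in alphabetical order (multiplying prefixes like di-/tri- are ignored for ordering).
The name is 1-bromo-3-fluoro-3-methylpentane.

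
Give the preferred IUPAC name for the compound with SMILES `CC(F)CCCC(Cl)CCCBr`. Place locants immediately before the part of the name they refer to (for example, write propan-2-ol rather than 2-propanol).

The longest carbon chain is 9 atoms: the parent is nonane.
Choose the numbering such that the substituent locant set {1,4,8} is lower than {2,6,9} at the first point of difference.
With this numbering: a bromo group at C-1; a chloro group at C-4; a fluoro group at C-8.
Prefixes are listed alphabetically: bromo, chloro, fluoro.
Putting it together: 1-bromo-4-chloro-8-fluorononane.

1-bromo-4-chloro-8-fluorononane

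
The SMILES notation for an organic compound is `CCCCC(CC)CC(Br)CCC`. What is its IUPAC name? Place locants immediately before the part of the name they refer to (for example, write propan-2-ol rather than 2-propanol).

The parent chain contains 10 carbons (decane).
Choose the numbering such that the substituent locant set {4,6} is lower than {5,7} at the first point of difference.
With this numbering: a bromo group at C-4; an ethyl group at C-6.
Substituent prefixes are cited in alphabetical order (multiplying prefixes like di-/tri- are ignored for ordering).
Assembling the pieces gives 4-bromo-6-ethyldecane.

4-bromo-6-ethyldecane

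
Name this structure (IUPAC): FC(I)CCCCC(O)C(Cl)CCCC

7-chloro-1-fluoro-1-iodoundecan-6-ol

Counting along the main chain through the –OH group gives 11 carbons: the parent is undecane.
An alcohol (–OH) is the principal characteristic group, giving the suffix -ol.
Choose the numbering such that the substituent locant set {1,1,7} is lower than {5,11,11} at the first point of difference.
This places the hydroxyl at C-6; a chloro group at C-7; a fluoro group at C-1; an iodo group at C-1.
Prefixes are listed alphabetically: chloro, fluoro, iodo.
Assembling the pieces gives 7-chloro-1-fluoro-1-iodoundecan-6-ol.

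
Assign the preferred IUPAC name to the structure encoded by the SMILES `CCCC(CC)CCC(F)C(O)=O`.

The longest chain bearing the –COOH group is 8 carbons long (octane).
A carboxylic acid (terminal –COOH) is the principal characteristic group, giving the suffix -oic acid.
Number the chain so that the carboxylic acid carbon is C-1 by definition.
With this numbering: an ethyl group at C-5; a fluoro group at C-2.
Prefixes are listed alphabetically: ethyl, fluoro.
Putting it together: 5-ethyl-2-fluorooctanoic acid.

5-ethyl-2-fluorooctanoic acid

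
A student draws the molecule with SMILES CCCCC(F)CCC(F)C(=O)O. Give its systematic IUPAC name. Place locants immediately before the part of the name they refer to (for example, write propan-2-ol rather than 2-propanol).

The longest carbon chain that includes the –COOH group has 9 carbons, so the parent hydride is nonane.
A carboxylic acid (terminal –COOH) is the principal characteristic group, giving the suffix -oic acid.
The numbering direction is chosen so that the carboxylic acid carbon is C-1 by definition.
With this numbering: fluoro groups at C-2 and C-5.
The name is 2,5-difluorononanoic acid.

2,5-difluorononanoic acid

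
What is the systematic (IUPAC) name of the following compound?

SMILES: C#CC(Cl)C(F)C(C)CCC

3-chloro-4-fluoro-5-methyloct-1-yne

The longest chain bearing the multiple bond is 8 carbons long (octane).
The chain contains a C≡C triple bond, so the unsaturation ending is -yne.
Choose the numbering such that numbering from this end puts the triple bond at C-1 rather than C-7.
With this numbering: the triple bond between C-1 and C-2; a chloro group at C-3; a fluoro group at C-4; a methyl group at C-5.
The substituents are ordered alphabetically, ignoring any di-/tri- multipliers.
Assembling the pieces gives 3-chloro-4-fluoro-5-methyloct-1-yne.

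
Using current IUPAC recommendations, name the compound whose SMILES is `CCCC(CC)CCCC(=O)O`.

5-ethyloctanoic acid

The longest carbon chain that includes the –COOH group has 8 carbons, so the parent hydride is octane.
The highest-priority functional group is a carboxylic acid (terminal –COOH), so the name ends in -oic acid.
The numbering direction is chosen so that the carboxylic acid carbon is C-1 by definition.
This places an ethyl group at C-5.
The name is 5-ethyloctanoic acid.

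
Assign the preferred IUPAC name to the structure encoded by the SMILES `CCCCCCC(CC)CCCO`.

Counting along the main chain through the –OH group gives 10 carbons: the parent is decane.
The principal characteristic group is an alcohol (–OH), named with the suffix -ol.
The numbering direction is chosen so that numbering from this end puts the hydroxyl group at C-1 rather than C-10.
With this numbering: the hydroxyl at C-1; an ethyl group at C-4.
Putting it together: 4-ethyldecan-1-ol.

4-ethyldecan-1-ol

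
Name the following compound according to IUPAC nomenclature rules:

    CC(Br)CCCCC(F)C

The longest continuous carbon chain has 8 atoms, so the parent hydride is octane.
The numbering direction is chosen so that the locant sets are identical either way, so the alphabetically earlier bromo substituent takes the lower locant (2 rather than 7).
With this numbering: a bromo group at C-2; a fluoro group at C-7.
Substituent prefixes are cited in alphabetical order (multiplying prefixes like di-/tri- are ignored for ordering).
The name is 2-bromo-7-fluorooctane.

2-bromo-7-fluorooctane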